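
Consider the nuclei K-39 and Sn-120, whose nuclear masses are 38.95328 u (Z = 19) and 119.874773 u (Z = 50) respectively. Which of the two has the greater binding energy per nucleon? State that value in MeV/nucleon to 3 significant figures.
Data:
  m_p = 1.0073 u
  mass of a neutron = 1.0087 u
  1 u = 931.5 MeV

K-39: Σm = 19(1.0073) + 20(1.0087) = 39.3127 u; Δm = 0.35942 u; E_B = 334.80 MeV; E_B/A = 8.5846 MeV
Sn-120: Σm = 50(1.0073) + 70(1.0087) = 120.9740 u; Δm = 1.099227 u; E_B = 1023.9 MeV; E_B/A = 8.533 MeV
K-39 has the higher binding energy per nucleon, so it is the more tightly bound nucleus.

K-39; 8.58 MeV/nucleon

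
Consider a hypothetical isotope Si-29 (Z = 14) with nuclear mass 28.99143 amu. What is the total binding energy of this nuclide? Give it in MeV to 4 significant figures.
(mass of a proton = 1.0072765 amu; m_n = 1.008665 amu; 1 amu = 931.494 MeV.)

With 14 protons and 15 neutrons (A = 29):
Σm = 14·m_p + 15·m_n = 14.1018710 + 15.129975 = 29.2318460 amu
Mass defect Δm = 29.2318460 − 28.99143 = 0.2404160 amu
E_B = 0.2404160 × 931.494 = 223.946 MeV

223.9 MeV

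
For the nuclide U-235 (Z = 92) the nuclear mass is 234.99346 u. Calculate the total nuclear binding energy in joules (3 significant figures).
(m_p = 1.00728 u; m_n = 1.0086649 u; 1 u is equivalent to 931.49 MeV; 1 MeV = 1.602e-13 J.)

2.86e-10 J

Z = 92, so N = A − Z = 235 − 92 = 143.
Mass of separated nucleons = 92(1.00728) + 143(1.0086649) = 92.66976 + 144.2390807 = 236.9088407 u
The mass defect is 236.9088407 − 234.99346 = 1.9153807 u.
Converting to energy: 1.9153807 u × 931.49 MeV/u = 1784.16 MeV
In joules: 1784.16 MeV × 1.602e-13 J/MeV = 2.8582e-10 J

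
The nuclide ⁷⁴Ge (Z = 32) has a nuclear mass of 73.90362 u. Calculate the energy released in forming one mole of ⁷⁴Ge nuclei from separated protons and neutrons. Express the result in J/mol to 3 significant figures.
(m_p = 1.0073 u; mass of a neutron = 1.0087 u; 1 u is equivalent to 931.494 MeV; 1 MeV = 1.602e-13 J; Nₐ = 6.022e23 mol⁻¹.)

6.25e+13 J/mol

Σm = 32·m_p + 42·m_n = 32.2336 + 42.3654 = 74.5990 u
The mass defect is 74.5990 − 73.90362 = 0.69538 u.
Converting to energy: 0.69538 u × 931.494 MeV/u = 647.742 MeV
Per nucleus in joules: 647.742 MeV × 1.602e-13 J/MeV = 1.0377e-10 J
Per mole: 1.0377e-10 J × 6.022e23 mol⁻¹ = 6.2490e+13 J/mol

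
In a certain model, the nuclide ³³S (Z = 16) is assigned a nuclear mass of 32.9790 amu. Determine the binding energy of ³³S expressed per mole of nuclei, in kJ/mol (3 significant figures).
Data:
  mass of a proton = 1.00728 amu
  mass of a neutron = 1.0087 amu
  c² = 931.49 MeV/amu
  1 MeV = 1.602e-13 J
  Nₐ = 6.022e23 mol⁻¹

With 16 protons and 17 neutrons (A = 33):
Mass of separated nucleons = 16(1.00728) + 17(1.0087) = 16.11648 + 17.1479 = 33.26438 amu
Mass defect Δm = 33.26438 − 32.9790 = 0.28538 amu
Converting to energy: 0.28538 amu × 931.49 MeV/amu = 265.829 MeV
Per nucleus in joules: 265.829 MeV × 1.602e-13 J/MeV = 4.2586e-11 J
Per mole: 4.2586e-11 J × 6.022e23 mol⁻¹ = 2.5645e+13 J/mol

2.56e+10 kJ/mol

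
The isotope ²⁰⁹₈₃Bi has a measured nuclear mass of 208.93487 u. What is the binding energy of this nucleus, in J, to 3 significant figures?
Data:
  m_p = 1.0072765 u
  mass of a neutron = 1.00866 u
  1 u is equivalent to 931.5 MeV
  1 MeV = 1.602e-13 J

Mass of separated nucleons = 83(1.0072765) + 126(1.00866) = 83.6039495 + 127.09116 = 210.6951095 u
The mass defect is 210.6951095 − 208.93487 = 1.7602395 u.
Converting to energy: 1.7602395 u × 931.5 MeV/u = 1639.66 MeV
In joules: 1639.66 MeV × 1.602e-13 J/MeV = 2.6267e-10 J

2.63e-10 J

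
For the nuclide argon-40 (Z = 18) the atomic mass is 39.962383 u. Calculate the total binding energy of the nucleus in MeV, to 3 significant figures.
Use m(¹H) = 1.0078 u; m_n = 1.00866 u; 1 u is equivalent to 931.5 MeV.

343 MeV

Mass of separated nucleons = 18(1.0078) + 22(1.00866) = 18.1404 + 22.19052 = 40.33092 u
Mass defect Δm = 40.33092 − 39.962383 = 0.368537 u
Converting to energy: 0.368537 u × 931.5 MeV/u = 343.292 MeV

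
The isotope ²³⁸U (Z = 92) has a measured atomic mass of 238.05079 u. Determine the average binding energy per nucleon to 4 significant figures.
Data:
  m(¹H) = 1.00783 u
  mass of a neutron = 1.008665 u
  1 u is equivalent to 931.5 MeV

Total constituent mass: 92 × 1.00783 + 146 × 1.008665 = 239.985450 u
Mass defect Δm = 239.985450 − 238.05079 = 1.934660 u
E_B = 1.934660 × 931.5 = 1802.14 MeV
Dividing by A = 238 gives 7.572 MeV per nucleon.

7.572 MeV/nucleon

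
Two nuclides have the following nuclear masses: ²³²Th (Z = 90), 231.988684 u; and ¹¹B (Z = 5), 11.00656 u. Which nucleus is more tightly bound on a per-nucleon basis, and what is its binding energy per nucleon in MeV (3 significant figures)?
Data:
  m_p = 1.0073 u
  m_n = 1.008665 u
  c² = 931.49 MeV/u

²³²Th; 7.62 MeV/nucleon

²³²Th: Σm = 90(1.0073) + 142(1.008665) = 233.887430 u; Δm = 1.898746 u; E_B = 1768.7 MeV; E_B/A = 7.624 MeV
¹¹B: Σm = 5(1.0073) + 6(1.008665) = 11.088490 u; Δm = 0.081930 u; E_B = 76.317 MeV; E_B/A = 6.938 MeV
²³²Th has the higher binding energy per nucleon, so it is the more tightly bound nucleus.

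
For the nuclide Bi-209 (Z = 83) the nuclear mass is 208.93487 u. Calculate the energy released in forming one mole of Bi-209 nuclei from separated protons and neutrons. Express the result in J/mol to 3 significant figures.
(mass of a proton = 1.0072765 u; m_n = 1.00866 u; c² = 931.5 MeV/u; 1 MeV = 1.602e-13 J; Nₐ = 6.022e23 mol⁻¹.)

Mass of separated nucleons = 83(1.0072765) + 126(1.00866) = 83.6039495 + 127.09116 = 210.6951095 u
Mass defect Δm = 210.6951095 − 208.93487 = 1.7602395 u
Converting to energy: 1.7602395 u × 931.5 MeV/u = 1639.66 MeV
Per nucleus in joules: 1639.66 MeV × 1.602e-13 J/MeV = 2.6267e-10 J
Per mole: 2.6267e-10 J × 6.022e23 mol⁻¹ = 1.5818e+14 J/mol

1.58e+14 J/mol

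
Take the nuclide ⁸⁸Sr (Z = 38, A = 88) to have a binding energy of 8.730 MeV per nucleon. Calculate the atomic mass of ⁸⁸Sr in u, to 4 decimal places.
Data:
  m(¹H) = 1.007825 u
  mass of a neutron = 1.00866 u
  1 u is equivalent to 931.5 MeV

Total binding energy = 88 × 8.730 = 768.240 MeV
Mass defect = 768.240 MeV / (931.5 MeV/u) = 0.824734 u
Constituent mass = 38(1.007825) + 50(1.00866) = 88.730350 u
Atomic mass = 88.730350 − 0.824734 = 87.905616 u ≈ 87.9056 u (to 4 decimal places)

87.9056 u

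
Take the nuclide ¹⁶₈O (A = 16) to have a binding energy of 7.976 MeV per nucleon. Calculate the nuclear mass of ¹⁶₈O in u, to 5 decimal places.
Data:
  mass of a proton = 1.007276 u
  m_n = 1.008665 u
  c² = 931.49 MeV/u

Total binding energy = 16 × 7.976 = 127.616 MeV
Mass defect = 127.616 MeV / (931.49 MeV/u) = 0.1370020 u
Constituent mass = 8(1.007276) + 8(1.008665) = 16.127528 u
Nuclear mass = 16.127528 − 0.1370020 = 15.9905260 u ≈ 15.99053 u (to 5 decimal places)

15.99053 u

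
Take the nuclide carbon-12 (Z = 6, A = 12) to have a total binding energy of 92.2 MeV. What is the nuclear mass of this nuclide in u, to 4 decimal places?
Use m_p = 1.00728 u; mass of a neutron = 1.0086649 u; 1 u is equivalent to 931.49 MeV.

Mass defect = 92.2 MeV / (931.49 MeV/u) = 0.098981 u
Constituent mass = 6(1.00728) + 6(1.0086649) = 12.0956694 u
Nuclear mass = 12.0956694 − 0.098981 = 11.9966884 u ≈ 11.9967 u (to 4 decimal places)

11.9967 u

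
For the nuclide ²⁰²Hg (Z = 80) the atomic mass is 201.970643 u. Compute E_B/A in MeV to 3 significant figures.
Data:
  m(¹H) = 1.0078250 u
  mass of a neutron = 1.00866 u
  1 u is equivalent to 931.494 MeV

7.89 MeV/nucleon

Total constituent mass: 80 × 1.0078250 + 122 × 1.00866 = 203.6825200 u
Mass defect Δm = 203.6825200 − 201.970643 = 1.7118770 u
E_B = 1.7118770 × 931.494 = 1594.60 MeV
Dividing by A = 202 gives 7.894 MeV per nucleon.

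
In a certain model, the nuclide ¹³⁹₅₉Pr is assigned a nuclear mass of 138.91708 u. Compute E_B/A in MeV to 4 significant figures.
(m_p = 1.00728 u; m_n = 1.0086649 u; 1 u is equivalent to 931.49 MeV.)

8.079 MeV/nucleon

The nucleus contains 59 protons and 139 − 59 = 80 neutrons.
Mass of separated nucleons = 59(1.00728) + 80(1.0086649) = 59.42952 + 80.6931920 = 140.1227120 u
Mass defect Δm = 140.1227120 − 138.91708 = 1.2056320 u
Binding energy = Δm·c² = 1.2056320 × 931.49 MeV/u = 1123.03 MeV
Dividing by A = 139 gives 8.079 MeV per nucleon.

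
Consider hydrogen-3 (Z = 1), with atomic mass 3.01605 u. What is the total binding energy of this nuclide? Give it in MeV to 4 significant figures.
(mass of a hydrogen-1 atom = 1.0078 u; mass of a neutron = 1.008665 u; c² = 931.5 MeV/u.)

8.458 MeV

Σm = 1·m(¹H) + 2·m_n = 1.0078 + 2.017330 = 3.025130 u
Mass defect Δm = 3.025130 − 3.01605 = 0.009080 u
Converting to energy: 0.009080 u × 931.5 MeV/u = 8.45802 MeV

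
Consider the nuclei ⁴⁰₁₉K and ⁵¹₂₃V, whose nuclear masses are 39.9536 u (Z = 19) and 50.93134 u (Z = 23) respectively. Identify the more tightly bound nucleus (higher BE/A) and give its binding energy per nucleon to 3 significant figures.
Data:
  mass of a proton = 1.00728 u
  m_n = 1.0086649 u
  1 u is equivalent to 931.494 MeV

⁴⁰₁₉K: Σm = 19(1.00728) + 21(1.0086649) = 40.3202829 u; Δm = 0.3666829 u; E_B = 341.56 MeV; E_B/A = 8.539 MeV
⁵¹₂₃V: Σm = 23(1.00728) + 28(1.0086649) = 51.4100572 u; Δm = 0.4787172 u; E_B = 445.92 MeV; E_B/A = 8.744 MeV
⁵¹₂₃V has the higher binding energy per nucleon, so it is the more tightly bound nucleus.

⁵¹₂₃V; 8.74 MeV/nucleon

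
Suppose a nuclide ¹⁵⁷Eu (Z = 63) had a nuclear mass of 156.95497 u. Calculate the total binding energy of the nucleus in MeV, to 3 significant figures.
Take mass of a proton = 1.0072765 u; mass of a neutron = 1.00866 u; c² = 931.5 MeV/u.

1230 MeV

With 63 protons and 94 neutrons (A = 157):
Σm = 63·m_p + 94·m_n = 63.4584195 + 94.81404 = 158.2724595 u
Δm = 158.2724595 − 156.95497 = 1.3174895 u
E_B = 1.3174895 × 931.5 = 1227.24 MeV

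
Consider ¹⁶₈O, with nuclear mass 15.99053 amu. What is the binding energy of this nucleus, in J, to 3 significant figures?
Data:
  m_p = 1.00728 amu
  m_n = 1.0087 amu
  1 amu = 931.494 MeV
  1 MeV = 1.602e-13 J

Σm = 8·m_p + 8·m_n = 8.05824 + 8.0696 = 16.12784 amu
The mass defect is 16.12784 − 15.99053 = 0.13731 amu.
Converting to energy: 0.13731 amu × 931.494 MeV/amu = 127.903 MeV
In joules: 127.903 MeV × 1.602e-13 J/MeV = 2.0490e-11 J

2.05e-11 J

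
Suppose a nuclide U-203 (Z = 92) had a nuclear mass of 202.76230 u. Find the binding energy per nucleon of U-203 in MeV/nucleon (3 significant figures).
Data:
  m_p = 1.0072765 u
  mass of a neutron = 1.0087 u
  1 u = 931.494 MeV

Σm = 92·m_p + 111·m_n = 92.6694380 + 111.9657 = 204.6351380 u
Mass defect Δm = 204.6351380 − 202.76230 = 1.8728380 u
E_B = 1.8728380 × 931.494 = 1744.54 MeV
BE/A = 1744.54 MeV / 203 = 8.594 MeV/nucleon

8.59 MeV/nucleon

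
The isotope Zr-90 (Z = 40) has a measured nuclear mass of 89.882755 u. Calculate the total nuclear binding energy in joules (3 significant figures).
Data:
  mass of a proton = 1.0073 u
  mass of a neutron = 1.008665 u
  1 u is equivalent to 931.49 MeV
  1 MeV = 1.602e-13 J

Total constituent mass: 40 × 1.0073 + 50 × 1.008665 = 90.725250 u
Mass defect Δm = 90.725250 − 89.882755 = 0.842495 u
Converting to energy: 0.842495 u × 931.49 MeV/u = 784.776 MeV
In joules: 784.776 MeV × 1.602e-13 J/MeV = 1.2572e-10 J

1.26e-10 J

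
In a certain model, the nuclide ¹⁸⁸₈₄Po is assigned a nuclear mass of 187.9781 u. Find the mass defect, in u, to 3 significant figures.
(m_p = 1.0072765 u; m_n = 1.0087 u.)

1.54 u

Z = 84, so N = A − Z = 188 − 84 = 104.
Mass of separated nucleons = 84(1.0072765) + 104(1.0087) = 84.6112260 + 104.9048 = 189.5160260 u
Mass defect Δm = 189.5160260 − 187.9781 = 1.5379260 u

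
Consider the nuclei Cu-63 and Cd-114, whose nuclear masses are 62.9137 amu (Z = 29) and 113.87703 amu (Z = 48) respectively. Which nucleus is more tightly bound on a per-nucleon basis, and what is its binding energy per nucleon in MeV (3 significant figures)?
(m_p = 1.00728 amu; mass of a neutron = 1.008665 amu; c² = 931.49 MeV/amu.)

Cu-63; 8.75 MeV/nucleon

Cu-63: Σm = 29(1.00728) + 34(1.008665) = 63.505730 amu; Δm = 0.592030 amu; E_B = 551.47 MeV; E_B/A = 8.753 MeV
Cd-114: Σm = 48(1.00728) + 66(1.008665) = 114.921330 amu; Δm = 1.044300 amu; E_B = 972.76 MeV; E_B/A = 8.533 MeV
Cu-63 has the higher binding energy per nucleon, so it is the more tightly bound nucleus.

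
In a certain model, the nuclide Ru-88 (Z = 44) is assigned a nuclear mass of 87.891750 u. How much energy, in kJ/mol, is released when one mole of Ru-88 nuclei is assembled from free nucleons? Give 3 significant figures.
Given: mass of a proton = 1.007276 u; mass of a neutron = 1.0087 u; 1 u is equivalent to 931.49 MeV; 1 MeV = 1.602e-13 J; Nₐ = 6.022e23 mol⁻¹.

7.29e+10 kJ/mol

With 44 protons and 44 neutrons (A = 88):
Σm = 44·m_p + 44·m_n = 44.320144 + 44.3828 = 88.702944 u
The mass defect is 88.702944 − 87.891750 = 0.811194 u.
E_B = 0.811194 × 931.49 = 755.619 MeV
Per nucleus in joules: 755.619 MeV × 1.602e-13 J/MeV = 1.2105e-10 J
Per mole: 1.2105e-10 J × 6.022e23 mol⁻¹ = 7.2896e+13 J/mol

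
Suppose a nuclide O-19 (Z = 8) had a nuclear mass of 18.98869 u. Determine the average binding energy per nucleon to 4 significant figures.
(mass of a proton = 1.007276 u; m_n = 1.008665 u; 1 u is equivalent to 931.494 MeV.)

Mass of separated nucleons = 8(1.007276) + 11(1.008665) = 8.058208 + 11.095315 = 19.153523 u
The mass defect is 19.153523 − 18.98869 = 0.164833 u.
Binding energy = Δm·c² = 0.164833 × 931.494 MeV/u = 153.541 MeV
Per nucleon: 153.541 / 19 = 8.081 MeV

8.081 MeV/nucleon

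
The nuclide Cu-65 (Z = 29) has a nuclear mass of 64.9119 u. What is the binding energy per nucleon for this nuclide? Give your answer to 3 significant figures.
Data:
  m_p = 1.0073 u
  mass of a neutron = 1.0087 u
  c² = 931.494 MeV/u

The nucleus contains 29 protons and 65 − 29 = 36 neutrons.
Σm = 29·m_p + 36·m_n = 29.2117 + 36.3132 = 65.5249 u
Δm = 65.5249 − 64.9119 = 0.6130 u
Binding energy = Δm·c² = 0.6130 × 931.494 MeV/u = 571.006 MeV
BE/A = 571.006 MeV / 65 = 8.7847 MeV/nucleon

8.78 MeV/nucleon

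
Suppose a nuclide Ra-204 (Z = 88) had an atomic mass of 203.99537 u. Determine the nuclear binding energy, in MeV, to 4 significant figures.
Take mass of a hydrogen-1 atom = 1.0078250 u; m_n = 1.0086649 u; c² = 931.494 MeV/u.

1582 MeV

With 88 protons and 116 neutrons (A = 204):
Mass of separated nucleons = 88(1.0078250) + 116(1.0086649) = 88.6886000 + 117.0051284 = 205.6937284 u
The mass defect is 205.6937284 − 203.99537 = 1.6983584 u.
Binding energy = Δm·c² = 1.6983584 × 931.494 MeV/u = 1582.01 MeV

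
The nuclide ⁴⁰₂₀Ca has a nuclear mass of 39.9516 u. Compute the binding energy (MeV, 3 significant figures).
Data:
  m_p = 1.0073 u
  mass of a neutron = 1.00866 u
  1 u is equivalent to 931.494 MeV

With 20 protons and 20 neutrons (A = 40):
Mass of separated nucleons = 20(1.0073) + 20(1.00866) = 20.1460 + 20.17320 = 40.31920 u
Mass defect Δm = 40.31920 − 39.9516 = 0.36760 u
Converting to energy: 0.36760 u × 931.494 MeV/u = 342.417 MeV

342 MeV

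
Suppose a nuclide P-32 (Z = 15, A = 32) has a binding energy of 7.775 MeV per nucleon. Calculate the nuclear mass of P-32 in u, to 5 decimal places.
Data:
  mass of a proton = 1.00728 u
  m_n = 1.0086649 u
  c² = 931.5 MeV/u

Total binding energy = 32 × 7.775 = 248.800 MeV
Mass defect = 248.800 MeV / (931.5 MeV/u) = 0.2670961 u
Constituent mass = 15(1.00728) + 17(1.0086649) = 32.2565033 u
Nuclear mass = 32.2565033 − 0.2670961 = 31.9894072 u ≈ 31.98941 u (to 5 decimal places)

31.98941 u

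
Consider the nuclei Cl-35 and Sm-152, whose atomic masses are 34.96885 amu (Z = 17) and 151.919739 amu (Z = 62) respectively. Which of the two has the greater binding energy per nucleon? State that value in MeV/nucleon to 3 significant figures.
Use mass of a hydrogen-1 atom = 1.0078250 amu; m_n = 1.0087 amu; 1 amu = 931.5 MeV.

Cl-35: Σm = 17(1.0078250) + 18(1.0087) = 35.2896250 amu; Δm = 0.3207750 amu; E_B = 298.80 MeV; E_B/A = 8.537 MeV
Sm-152: Σm = 62(1.0078250) + 90(1.0087) = 153.2681500 amu; Δm = 1.3484110 amu; E_B = 1256.0 MeV; E_B/A = 8.263 MeV
Cl-35 has the higher binding energy per nucleon, so it is the more tightly bound nucleus.

Cl-35; 8.54 MeV/nucleon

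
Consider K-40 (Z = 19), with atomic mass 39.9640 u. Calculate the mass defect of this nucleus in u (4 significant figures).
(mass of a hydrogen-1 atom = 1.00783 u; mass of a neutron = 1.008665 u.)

The nucleus contains 19 protons and 40 − 19 = 21 neutrons.
Mass of separated nucleons = 19(1.00783) + 21(1.008665) = 19.14877 + 21.181965 = 40.330735 u
Mass defect Δm = 40.330735 − 39.9640 = 0.366735 u

0.3667 u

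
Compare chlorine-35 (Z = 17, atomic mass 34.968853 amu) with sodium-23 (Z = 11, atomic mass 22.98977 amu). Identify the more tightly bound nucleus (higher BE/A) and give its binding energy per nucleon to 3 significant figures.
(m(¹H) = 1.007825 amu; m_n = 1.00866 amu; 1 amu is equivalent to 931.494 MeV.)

chlorine-35: Σm = 17(1.007825) + 18(1.00866) = 35.288905 amu; Δm = 0.320052 amu; E_B = 298.13 MeV; E_B/A = 8.518 MeV
sodium-23: Σm = 11(1.007825) + 12(1.00866) = 23.189995 amu; Δm = 0.200225 amu; E_B = 186.51 MeV; E_B/A = 8.109 MeV
chlorine-35 has the higher binding energy per nucleon, so it is the more tightly bound nucleus.

chlorine-35; 8.52 MeV/nucleon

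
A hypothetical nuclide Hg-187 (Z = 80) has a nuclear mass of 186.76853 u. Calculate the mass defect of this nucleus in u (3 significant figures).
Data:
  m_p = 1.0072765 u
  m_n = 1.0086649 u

With 80 protons and 107 neutrons (A = 187):
Mass of separated nucleons = 80(1.0072765) + 107(1.0086649) = 80.5821200 + 107.9271443 = 188.5092643 u
The mass defect is 188.5092643 − 186.76853 = 1.7407343 u.

1.74 u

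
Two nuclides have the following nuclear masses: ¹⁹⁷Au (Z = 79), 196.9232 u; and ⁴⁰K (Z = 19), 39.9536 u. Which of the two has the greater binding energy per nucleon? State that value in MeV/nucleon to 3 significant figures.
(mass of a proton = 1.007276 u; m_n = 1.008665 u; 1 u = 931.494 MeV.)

¹⁹⁷Au: Σm = 79(1.007276) + 118(1.008665) = 198.597274 u; Δm = 1.674074 u; E_B = 1559.4 MeV; E_B/A = 7.916 MeV
⁴⁰K: Σm = 19(1.007276) + 21(1.008665) = 40.320209 u; Δm = 0.366609 u; E_B = 341.49 MeV; E_B/A = 8.537 MeV
⁴⁰K has the higher binding energy per nucleon, so it is the more tightly bound nucleus.

⁴⁰K; 8.54 MeV/nucleon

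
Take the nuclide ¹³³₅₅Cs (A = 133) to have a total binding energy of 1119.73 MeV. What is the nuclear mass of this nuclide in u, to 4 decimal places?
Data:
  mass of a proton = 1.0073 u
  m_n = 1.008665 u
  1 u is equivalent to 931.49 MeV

Mass defect = 1119.73 MeV / (931.49 MeV/u) = 1.202085 u
Constituent mass = 55(1.0073) + 78(1.008665) = 134.077370 u
Nuclear mass = 134.077370 − 1.202085 = 132.875285 u ≈ 132.8753 u (to 4 decimal places)

132.8753 u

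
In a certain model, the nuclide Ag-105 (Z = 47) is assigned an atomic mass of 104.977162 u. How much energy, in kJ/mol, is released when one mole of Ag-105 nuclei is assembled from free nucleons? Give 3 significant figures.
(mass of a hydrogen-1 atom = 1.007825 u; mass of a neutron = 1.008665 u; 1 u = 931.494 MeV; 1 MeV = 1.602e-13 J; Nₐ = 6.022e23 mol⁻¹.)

With 47 protons and 58 neutrons (A = 105):
Σm = 47·m(¹H) + 58·m_n = 47.367775 + 58.502570 = 105.870345 u
Δm = 105.870345 − 104.977162 = 0.893183 u
E_B = 0.893183 × 931.494 = 831.995 MeV
Per nucleus in joules: 831.995 MeV × 1.602e-13 J/MeV = 1.3329e-10 J
Per mole: 1.3329e-10 J × 6.022e23 mol⁻¹ = 8.0267e+13 J/mol

8.03e+10 kJ/mol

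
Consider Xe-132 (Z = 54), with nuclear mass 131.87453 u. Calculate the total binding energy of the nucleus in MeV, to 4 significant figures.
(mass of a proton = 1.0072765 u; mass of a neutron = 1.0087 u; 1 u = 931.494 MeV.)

1115 MeV

With 54 protons and 78 neutrons (A = 132):
Total constituent mass: 54 × 1.0072765 + 78 × 1.0087 = 133.0715310 u
Δm = 133.0715310 − 131.87453 = 1.1970010 u
Binding energy = Δm·c² = 1.1970010 × 931.494 MeV/u = 1115.00 MeV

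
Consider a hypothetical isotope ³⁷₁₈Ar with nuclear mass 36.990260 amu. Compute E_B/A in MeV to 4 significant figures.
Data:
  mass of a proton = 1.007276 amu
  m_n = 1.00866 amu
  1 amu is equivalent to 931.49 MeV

7.685 MeV/nucleon

Total constituent mass: 18 × 1.007276 + 19 × 1.00866 = 37.295508 amu
Δm = 37.295508 − 36.990260 = 0.305248 amu
Binding energy = Δm·c² = 0.305248 × 931.49 MeV/amu = 284.335 MeV
Per nucleon: 284.335 / 37 = 7.685 MeV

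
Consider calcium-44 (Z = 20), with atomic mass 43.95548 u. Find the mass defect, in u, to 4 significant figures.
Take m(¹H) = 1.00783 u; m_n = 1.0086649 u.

With 20 protons and 24 neutrons (A = 44):
Total constituent mass: 20 × 1.00783 + 24 × 1.0086649 = 44.3645576 u
The mass defect is 44.3645576 − 43.95548 = 0.4090776 u.

0.4091 u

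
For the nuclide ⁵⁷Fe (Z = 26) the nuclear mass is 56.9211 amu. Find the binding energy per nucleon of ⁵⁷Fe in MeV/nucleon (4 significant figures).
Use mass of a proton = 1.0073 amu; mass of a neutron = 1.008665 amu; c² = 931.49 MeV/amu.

8.781 MeV/nucleon

The nucleus contains 26 protons and 57 − 26 = 31 neutrons.
Total constituent mass: 26 × 1.0073 + 31 × 1.008665 = 57.458415 amu
Mass defect Δm = 57.458415 − 56.9211 = 0.537315 amu
Converting to energy: 0.537315 amu × 931.49 MeV/amu = 500.504 MeV
Per nucleon: 500.504 / 57 = 8.781 MeV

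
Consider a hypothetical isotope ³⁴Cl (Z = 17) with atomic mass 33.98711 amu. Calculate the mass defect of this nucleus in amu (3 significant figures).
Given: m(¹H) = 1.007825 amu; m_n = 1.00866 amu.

0.293 amu

Total constituent mass: 17 × 1.007825 + 17 × 1.00866 = 34.280245 amu
Mass defect Δm = 34.280245 − 33.98711 = 0.293135 amu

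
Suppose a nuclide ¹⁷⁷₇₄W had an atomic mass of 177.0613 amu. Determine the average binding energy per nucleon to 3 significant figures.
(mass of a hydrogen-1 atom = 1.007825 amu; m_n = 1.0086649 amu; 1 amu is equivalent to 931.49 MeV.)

Mass of separated nucleons = 74(1.007825) + 103(1.0086649) = 74.579050 + 103.8924847 = 178.4715347 amu
The mass defect is 178.4715347 − 177.0613 = 1.4102347 amu.
Binding energy = Δm·c² = 1.4102347 × 931.49 MeV/amu = 1313.62 MeV
Dividing by A = 177 gives 7.422 MeV per nucleon.

7.42 MeV/nucleon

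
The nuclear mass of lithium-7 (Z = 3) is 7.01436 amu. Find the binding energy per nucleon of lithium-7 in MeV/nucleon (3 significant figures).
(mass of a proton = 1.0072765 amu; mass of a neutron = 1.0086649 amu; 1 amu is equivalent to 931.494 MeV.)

Total constituent mass: 3 × 1.0072765 + 4 × 1.0086649 = 7.0564891 amu
Δm = 7.0564891 − 7.01436 = 0.0421291 amu
Binding energy = Δm·c² = 0.0421291 × 931.494 MeV/amu = 39.2430 MeV
Per nucleon: 39.2430 / 7 = 5.606 MeV

5.61 MeV/nucleon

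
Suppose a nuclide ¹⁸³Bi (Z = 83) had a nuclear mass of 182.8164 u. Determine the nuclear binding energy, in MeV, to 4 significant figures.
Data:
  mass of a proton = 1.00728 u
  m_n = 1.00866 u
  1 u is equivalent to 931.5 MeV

Z = 83, so N = A − Z = 183 − 83 = 100.
Mass of separated nucleons = 83(1.00728) + 100(1.00866) = 83.60424 + 100.86600 = 184.47024 u
Δm = 184.47024 − 182.8164 = 1.65384 u
Converting to energy: 1.65384 u × 931.5 MeV/u = 1540.55 MeV

1541 MeV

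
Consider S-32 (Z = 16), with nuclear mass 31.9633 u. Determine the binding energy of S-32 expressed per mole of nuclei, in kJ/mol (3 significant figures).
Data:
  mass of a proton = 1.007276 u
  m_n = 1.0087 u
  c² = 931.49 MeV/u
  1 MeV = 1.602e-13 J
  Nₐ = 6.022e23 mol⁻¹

Z = 16, so N = A − Z = 32 − 16 = 16.
Total constituent mass: 16 × 1.007276 + 16 × 1.0087 = 32.255616 u
Mass defect Δm = 32.255616 − 31.9633 = 0.292316 u
Converting to energy: 0.292316 u × 931.49 MeV/u = 272.289 MeV
Per nucleus in joules: 272.289 MeV × 1.602e-13 J/MeV = 4.3621e-11 J
Per mole: 4.3621e-11 J × 6.022e23 mol⁻¹ = 2.6269e+13 J/mol

2.63e+10 kJ/mol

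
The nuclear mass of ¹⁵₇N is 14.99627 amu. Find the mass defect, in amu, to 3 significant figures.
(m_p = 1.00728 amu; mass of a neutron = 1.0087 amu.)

Z = 7, so N = A − Z = 15 − 7 = 8.
Total constituent mass: 7 × 1.00728 + 8 × 1.0087 = 15.12056 amu
Δm = 15.12056 − 14.99627 = 0.12429 amu

0.124 amu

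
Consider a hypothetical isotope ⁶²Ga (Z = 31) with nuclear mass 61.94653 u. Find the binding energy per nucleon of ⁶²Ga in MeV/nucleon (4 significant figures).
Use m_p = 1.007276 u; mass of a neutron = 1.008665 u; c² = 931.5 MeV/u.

8.228 MeV/nucleon

With 31 protons and 31 neutrons (A = 62):
Mass of separated nucleons = 31(1.007276) + 31(1.008665) = 31.225556 + 31.268615 = 62.494171 u
The mass defect is 62.494171 − 61.94653 = 0.547641 u.
Binding energy = Δm·c² = 0.547641 × 931.5 MeV/u = 510.128 MeV
Per nucleon: 510.128 / 62 = 8.228 MeV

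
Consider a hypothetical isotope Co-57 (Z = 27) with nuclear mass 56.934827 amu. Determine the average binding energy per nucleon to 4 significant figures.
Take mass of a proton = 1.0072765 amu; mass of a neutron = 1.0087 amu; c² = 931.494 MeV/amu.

Total constituent mass: 27 × 1.0072765 + 30 × 1.0087 = 57.4574655 amu
The mass defect is 57.4574655 − 56.934827 = 0.5226385 amu.
E_B = 0.5226385 × 931.494 = 486.835 MeV
Dividing by A = 57 gives 8.541 MeV per nucleon.

8.541 MeV/nucleon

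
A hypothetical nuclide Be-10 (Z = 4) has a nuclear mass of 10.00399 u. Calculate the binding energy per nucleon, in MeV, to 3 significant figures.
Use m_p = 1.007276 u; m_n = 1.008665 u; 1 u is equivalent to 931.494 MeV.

7.18 MeV/nucleon

Mass of separated nucleons = 4(1.007276) + 6(1.008665) = 4.029104 + 6.051990 = 10.081094 u
Mass defect Δm = 10.081094 − 10.00399 = 0.077104 u
E_B = 0.077104 × 931.494 = 71.8219 MeV
Dividing by A = 10 gives 7.182 MeV per nucleon.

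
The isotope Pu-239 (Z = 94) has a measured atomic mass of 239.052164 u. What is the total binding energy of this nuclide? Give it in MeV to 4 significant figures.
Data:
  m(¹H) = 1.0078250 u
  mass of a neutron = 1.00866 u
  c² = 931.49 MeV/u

1806 MeV

With 94 protons and 145 neutrons (A = 239):
Total constituent mass: 94 × 1.0078250 + 145 × 1.00866 = 240.9912500 u
Mass defect Δm = 240.9912500 − 239.052164 = 1.9390860 u
Converting to energy: 1.9390860 u × 931.49 MeV/u = 1806.24 MeV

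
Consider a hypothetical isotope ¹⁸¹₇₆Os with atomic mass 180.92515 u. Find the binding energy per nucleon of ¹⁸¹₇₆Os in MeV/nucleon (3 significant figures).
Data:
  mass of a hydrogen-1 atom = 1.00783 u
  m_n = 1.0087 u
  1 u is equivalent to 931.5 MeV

8.15 MeV/nucleon

With 76 protons and 105 neutrons (A = 181):
Mass of separated nucleons = 76(1.00783) + 105(1.0087) = 76.59508 + 105.9135 = 182.50858 u
Mass defect Δm = 182.50858 − 180.92515 = 1.58343 u
Binding energy = Δm·c² = 1.58343 × 931.5 MeV/u = 1474.97 MeV
BE/A = 1474.97 MeV / 181 = 8.149 MeV/nucleon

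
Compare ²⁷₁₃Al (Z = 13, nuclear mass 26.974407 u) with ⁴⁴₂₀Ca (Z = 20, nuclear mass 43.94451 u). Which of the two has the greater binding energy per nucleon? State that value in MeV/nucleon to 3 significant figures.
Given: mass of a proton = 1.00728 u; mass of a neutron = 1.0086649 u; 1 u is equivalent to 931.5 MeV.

²⁷₁₃Al: Σm = 13(1.00728) + 14(1.0086649) = 27.2159486 u; Δm = 0.2415416 u; E_B = 225.00 MeV; E_B/A = 8.333 MeV
⁴⁴₂₀Ca: Σm = 20(1.00728) + 24(1.0086649) = 44.3535576 u; Δm = 0.4090476 u; E_B = 381.03 MeV; E_B/A = 8.660 MeV
⁴⁴₂₀Ca has the higher binding energy per nucleon, so it is the more tightly bound nucleus.

⁴⁴₂₀Ca; 8.66 MeV/nucleon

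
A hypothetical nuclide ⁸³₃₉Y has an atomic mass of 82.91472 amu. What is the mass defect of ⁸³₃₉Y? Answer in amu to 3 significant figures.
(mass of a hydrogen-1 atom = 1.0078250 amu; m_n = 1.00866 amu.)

0.771 amu

The nucleus contains 39 protons and 83 − 39 = 44 neutrons.
Total constituent mass: 39 × 1.0078250 + 44 × 1.00866 = 83.6862150 amu
The mass defect is 83.6862150 − 82.91472 = 0.7714950 amu.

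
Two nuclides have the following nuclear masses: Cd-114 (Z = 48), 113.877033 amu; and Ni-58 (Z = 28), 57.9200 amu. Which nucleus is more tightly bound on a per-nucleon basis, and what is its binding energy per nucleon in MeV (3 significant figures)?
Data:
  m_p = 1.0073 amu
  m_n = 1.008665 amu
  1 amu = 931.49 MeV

Cd-114: Σm = 48(1.0073) + 66(1.008665) = 114.922290 amu; Δm = 1.045257 amu; E_B = 973.65 MeV; E_B/A = 8.541 MeV
Ni-58: Σm = 28(1.0073) + 30(1.008665) = 58.464350 amu; Δm = 0.544350 amu; E_B = 507.06 MeV; E_B/A = 8.742 MeV
Ni-58 has the higher binding energy per nucleon, so it is the more tightly bound nucleus.

Ni-58; 8.74 MeV/nucleon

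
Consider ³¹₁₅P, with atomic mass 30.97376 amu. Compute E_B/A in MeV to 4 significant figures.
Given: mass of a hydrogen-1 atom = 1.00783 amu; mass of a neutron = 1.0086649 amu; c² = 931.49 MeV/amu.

8.483 MeV/nucleon

Z = 15, so N = A − Z = 31 − 15 = 16.
Total constituent mass: 15 × 1.00783 + 16 × 1.0086649 = 31.2560884 amu
Δm = 31.2560884 − 30.97376 = 0.2823284 amu
Binding energy = Δm·c² = 0.2823284 × 931.49 MeV/amu = 262.986 MeV
Per nucleon: 262.986 / 31 = 8.483 MeV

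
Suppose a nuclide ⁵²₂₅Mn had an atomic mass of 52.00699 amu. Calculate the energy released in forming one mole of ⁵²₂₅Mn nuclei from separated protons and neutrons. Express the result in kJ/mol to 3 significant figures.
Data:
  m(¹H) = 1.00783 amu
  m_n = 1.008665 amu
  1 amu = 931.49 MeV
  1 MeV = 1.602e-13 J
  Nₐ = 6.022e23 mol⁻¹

3.80e+10 kJ/mol

Z = 25, so N = A − Z = 52 − 25 = 27.
Total constituent mass: 25 × 1.00783 + 27 × 1.008665 = 52.429705 amu
Mass defect Δm = 52.429705 − 52.00699 = 0.422715 amu
E_B = 0.422715 × 931.49 = 393.755 MeV
Per nucleus in joules: 393.755 MeV × 1.602e-13 J/MeV = 6.3080e-11 J
Per mole: 6.3080e-11 J × 6.022e23 mol⁻¹ = 3.7987e+13 J/mol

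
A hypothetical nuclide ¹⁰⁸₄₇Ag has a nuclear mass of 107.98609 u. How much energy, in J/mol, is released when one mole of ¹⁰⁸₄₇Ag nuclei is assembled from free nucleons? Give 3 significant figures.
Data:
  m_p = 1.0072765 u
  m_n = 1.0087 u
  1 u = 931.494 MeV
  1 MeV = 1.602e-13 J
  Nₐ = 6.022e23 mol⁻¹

7.97e+13 J/mol

Mass of separated nucleons = 47(1.0072765) + 61(1.0087) = 47.3419955 + 61.5307 = 108.8726955 u
Δm = 108.8726955 − 107.98609 = 0.8866055 u
Converting to energy: 0.8866055 u × 931.494 MeV/u = 825.868 MeV
Per nucleus in joules: 825.868 MeV × 1.602e-13 J/MeV = 1.3230e-10 J
Per mole: 1.3230e-10 J × 6.022e23 mol⁻¹ = 7.9671e+13 J/mol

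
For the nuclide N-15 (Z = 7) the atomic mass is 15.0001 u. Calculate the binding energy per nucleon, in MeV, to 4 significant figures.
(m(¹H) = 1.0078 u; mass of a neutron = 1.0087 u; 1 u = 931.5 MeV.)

7.707 MeV/nucleon

Mass of separated nucleons = 7(1.0078) + 8(1.0087) = 7.0546 + 8.0696 = 15.1242 u
Mass defect Δm = 15.1242 − 15.0001 = 0.1241 u
E_B = 0.1241 × 931.5 = 115.599 MeV
Dividing by A = 15 gives 7.707 MeV per nucleon.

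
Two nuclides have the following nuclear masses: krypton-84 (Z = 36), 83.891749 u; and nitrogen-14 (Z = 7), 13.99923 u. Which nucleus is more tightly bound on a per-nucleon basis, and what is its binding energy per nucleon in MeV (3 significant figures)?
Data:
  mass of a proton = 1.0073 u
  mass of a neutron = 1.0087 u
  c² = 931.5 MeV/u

krypton-84; 8.75 MeV/nucleon

krypton-84: Σm = 36(1.0073) + 48(1.0087) = 84.6804 u; Δm = 0.788651 u; E_B = 734.63 MeV; E_B/A = 8.746 MeV
nitrogen-14: Σm = 7(1.0073) + 7(1.0087) = 14.1120 u; Δm = 0.11277 u; E_B = 105.045 MeV; E_B/A = 7.503 MeV
krypton-84 has the higher binding energy per nucleon, so it is the more tightly bound nucleus.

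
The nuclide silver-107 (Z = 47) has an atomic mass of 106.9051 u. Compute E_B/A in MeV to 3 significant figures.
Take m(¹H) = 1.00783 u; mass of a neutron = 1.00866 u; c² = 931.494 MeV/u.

8.55 MeV/nucleon

Z = 47, so N = A − Z = 107 − 47 = 60.
Total constituent mass: 47 × 1.00783 + 60 × 1.00866 = 107.88761 u
The mass defect is 107.88761 − 106.9051 = 0.98251 u.
E_B = 0.98251 × 931.494 = 915.202 MeV
BE/A = 915.202 MeV / 107 = 8.553 MeV/nucleon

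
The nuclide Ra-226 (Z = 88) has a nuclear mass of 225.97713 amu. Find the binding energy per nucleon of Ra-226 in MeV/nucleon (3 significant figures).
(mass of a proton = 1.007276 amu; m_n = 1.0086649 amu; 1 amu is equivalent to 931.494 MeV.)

Mass of separated nucleons = 88(1.007276) + 138(1.0086649) = 88.640288 + 139.1957562 = 227.8360442 amu
Δm = 227.8360442 − 225.97713 = 1.8589142 amu
E_B = 1.8589142 × 931.494 = 1731.57 MeV
Dividing by A = 226 gives 7.662 MeV per nucleon.

7.66 MeV/nucleon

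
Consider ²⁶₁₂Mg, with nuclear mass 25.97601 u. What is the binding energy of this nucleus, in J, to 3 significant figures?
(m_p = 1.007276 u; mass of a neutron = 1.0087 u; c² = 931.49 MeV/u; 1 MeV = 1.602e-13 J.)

The nucleus contains 12 protons and 26 − 12 = 14 neutrons.
Total constituent mass: 12 × 1.007276 + 14 × 1.0087 = 26.209112 u
The mass defect is 26.209112 − 25.97601 = 0.233102 u.
E_B = 0.233102 × 931.49 = 217.132 MeV
In joules: 217.132 MeV × 1.602e-13 J/MeV = 3.4785e-11 J

3.48e-11 J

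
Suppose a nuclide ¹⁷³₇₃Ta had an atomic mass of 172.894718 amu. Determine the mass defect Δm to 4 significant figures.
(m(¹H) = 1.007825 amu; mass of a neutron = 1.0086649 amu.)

With 73 protons and 100 neutrons (A = 173):
Total constituent mass: 73 × 1.007825 + 100 × 1.0086649 = 174.4377150 amu
The mass defect is 174.4377150 − 172.894718 = 1.5429970 amu.

1.543 amu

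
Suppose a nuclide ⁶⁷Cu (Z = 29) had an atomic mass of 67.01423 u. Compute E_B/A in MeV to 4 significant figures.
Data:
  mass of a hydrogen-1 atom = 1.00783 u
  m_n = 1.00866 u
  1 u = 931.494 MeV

7.534 MeV/nucleon

Z = 29, so N = A − Z = 67 − 29 = 38.
Σm = 29·m(¹H) + 38·m_n = 29.22707 + 38.32908 = 67.55615 u
Mass defect Δm = 67.55615 − 67.01423 = 0.54192 u
E_B = 0.54192 × 931.494 = 504.795 MeV
BE/A = 504.795 MeV / 67 = 7.534 MeV/nucleon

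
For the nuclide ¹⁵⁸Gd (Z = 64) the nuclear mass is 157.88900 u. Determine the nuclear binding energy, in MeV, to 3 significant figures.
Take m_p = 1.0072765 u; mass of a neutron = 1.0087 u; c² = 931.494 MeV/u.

1300 MeV

Mass of separated nucleons = 64(1.0072765) + 94(1.0087) = 64.4656960 + 94.8178 = 159.2834960 u
Mass defect Δm = 159.2834960 − 157.88900 = 1.3944960 u
E_B = 1.3944960 × 931.494 = 1298.96 MeV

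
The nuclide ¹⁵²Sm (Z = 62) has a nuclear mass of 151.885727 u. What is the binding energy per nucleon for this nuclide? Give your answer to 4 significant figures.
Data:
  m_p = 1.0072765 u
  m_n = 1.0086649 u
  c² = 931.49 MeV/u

Σm = 62·m_p + 90·m_n = 62.4511430 + 90.7798410 = 153.2309840 u
The mass defect is 153.2309840 − 151.885727 = 1.3452570 u.
E_B = 1.3452570 × 931.49 = 1253.09 MeV
Per nucleon: 1253.09 / 152 = 8.244 MeV

8.244 MeV/nucleon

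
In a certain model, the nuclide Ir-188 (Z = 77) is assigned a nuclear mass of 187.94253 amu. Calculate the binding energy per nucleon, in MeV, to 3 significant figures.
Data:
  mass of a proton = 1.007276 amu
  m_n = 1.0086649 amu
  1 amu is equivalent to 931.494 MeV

Mass of separated nucleons = 77(1.007276) + 111(1.0086649) = 77.560252 + 111.9618039 = 189.5220559 amu
Mass defect Δm = 189.5220559 − 187.94253 = 1.5795259 amu
E_B = 1.5795259 × 931.494 = 1471.32 MeV
BE/A = 1471.32 MeV / 188 = 7.826 MeV/nucleon

7.83 MeV/nucleon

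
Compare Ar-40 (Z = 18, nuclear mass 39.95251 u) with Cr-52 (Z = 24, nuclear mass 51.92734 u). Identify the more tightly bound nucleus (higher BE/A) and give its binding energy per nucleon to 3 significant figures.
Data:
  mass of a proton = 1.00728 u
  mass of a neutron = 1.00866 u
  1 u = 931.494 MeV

Cr-52; 8.78 MeV/nucleon

Ar-40: Σm = 18(1.00728) + 22(1.00866) = 40.32156 u; Δm = 0.36905 u; E_B = 343.77 MeV; E_B/A = 8.594 MeV
Cr-52: Σm = 24(1.00728) + 28(1.00866) = 52.41720 u; Δm = 0.48986 u; E_B = 456.30 MeV; E_B/A = 8.775 MeV
Cr-52 has the higher binding energy per nucleon, so it is the more tightly bound nucleus.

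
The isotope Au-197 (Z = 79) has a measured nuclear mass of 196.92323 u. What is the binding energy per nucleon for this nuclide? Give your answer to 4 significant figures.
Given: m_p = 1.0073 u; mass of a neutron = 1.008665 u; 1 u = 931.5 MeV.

7.925 MeV/nucleon

Σm = 79·m_p + 118·m_n = 79.5767 + 119.022470 = 198.599170 u
The mass defect is 198.599170 − 196.92323 = 1.675940 u.
Binding energy = Δm·c² = 1.675940 × 931.5 MeV/u = 1561.14 MeV
Dividing by A = 197 gives 7.925 MeV per nucleon.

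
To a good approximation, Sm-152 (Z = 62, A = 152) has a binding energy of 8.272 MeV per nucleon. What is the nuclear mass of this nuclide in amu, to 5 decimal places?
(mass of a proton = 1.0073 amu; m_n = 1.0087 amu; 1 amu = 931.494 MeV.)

151.88579 amu

Total binding energy = 152 × 8.272 = 1257.344 MeV
Mass defect = 1257.344 MeV / (931.494 MeV/amu) = 1.3498144 amu
Constituent mass = 62(1.0073) + 90(1.0087) = 153.2356 amu
Nuclear mass = 153.2356 − 1.3498144 = 151.8857856 amu ≈ 151.88579 amu (to 5 decimal places)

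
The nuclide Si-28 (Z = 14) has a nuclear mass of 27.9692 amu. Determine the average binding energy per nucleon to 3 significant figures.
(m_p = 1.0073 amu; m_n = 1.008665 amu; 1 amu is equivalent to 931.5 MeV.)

Σm = 14·m_p + 14·m_n = 14.1022 + 14.121310 = 28.223510 amu
Δm = 28.223510 − 27.9692 = 0.254310 amu
Converting to energy: 0.254310 amu × 931.5 MeV/amu = 236.890 MeV
BE/A = 236.890 MeV / 28 = 8.460 MeV/nucleon

8.46 MeV/nucleon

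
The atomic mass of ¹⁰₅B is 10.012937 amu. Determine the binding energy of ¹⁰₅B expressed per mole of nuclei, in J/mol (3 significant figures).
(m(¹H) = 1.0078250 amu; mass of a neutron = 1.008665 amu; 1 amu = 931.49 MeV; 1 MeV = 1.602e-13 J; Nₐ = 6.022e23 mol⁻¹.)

Mass of separated nucleons = 5(1.0078250) + 5(1.008665) = 5.0391250 + 5.043325 = 10.0824500 amu
The mass defect is 10.0824500 − 10.012937 = 0.0695130 amu.
Converting to energy: 0.0695130 amu × 931.49 MeV/amu = 64.7507 MeV
Per nucleus in joules: 64.7507 MeV × 1.602e-13 J/MeV = 1.0373e-11 J
Per mole: 1.0373e-11 J × 6.022e23 mol⁻¹ = 6.2466e+12 J/mol

6.25e+12 J/mol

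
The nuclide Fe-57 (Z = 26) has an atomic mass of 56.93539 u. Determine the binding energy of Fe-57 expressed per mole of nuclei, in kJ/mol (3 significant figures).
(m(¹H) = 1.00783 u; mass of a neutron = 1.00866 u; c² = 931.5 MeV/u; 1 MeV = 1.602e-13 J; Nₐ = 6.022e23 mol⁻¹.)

4.82e+10 kJ/mol

The nucleus contains 26 protons and 57 − 26 = 31 neutrons.
Total constituent mass: 26 × 1.00783 + 31 × 1.00866 = 57.47204 u
Δm = 57.47204 − 56.93539 = 0.53665 u
Binding energy = Δm·c² = 0.53665 × 931.5 MeV/u = 499.889 MeV
Per nucleus in joules: 499.889 MeV × 1.602e-13 J/MeV = 8.0082e-11 J
Per mole: 8.0082e-11 J × 6.022e23 mol⁻¹ = 4.8225e+13 J/mol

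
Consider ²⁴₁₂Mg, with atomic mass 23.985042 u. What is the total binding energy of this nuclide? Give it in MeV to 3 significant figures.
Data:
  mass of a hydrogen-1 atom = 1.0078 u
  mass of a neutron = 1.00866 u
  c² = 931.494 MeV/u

198 MeV

The nucleus contains 12 protons and 24 − 12 = 12 neutrons.
Total constituent mass: 12 × 1.0078 + 12 × 1.00866 = 24.19752 u
The mass defect is 24.19752 − 23.985042 = 0.212478 u.
Binding energy = Δm·c² = 0.212478 × 931.494 MeV/u = 197.922 MeV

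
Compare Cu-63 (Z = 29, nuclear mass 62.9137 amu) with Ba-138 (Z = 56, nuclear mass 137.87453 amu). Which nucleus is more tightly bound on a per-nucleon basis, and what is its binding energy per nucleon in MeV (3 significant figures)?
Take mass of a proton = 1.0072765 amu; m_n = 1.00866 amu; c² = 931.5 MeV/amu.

Cu-63; 8.75 MeV/nucleon

Cu-63: Σm = 29(1.0072765) + 34(1.00866) = 63.5054585 amu; Δm = 0.5917585 amu; E_B = 551.22 MeV; E_B/A = 8.750 MeV
Ba-138: Σm = 56(1.0072765) + 82(1.00866) = 139.1176040 amu; Δm = 1.2430740 amu; E_B = 1157.9 MeV; E_B/A = 8.391 MeV
Cu-63 has the higher binding energy per nucleon, so it is the more tightly bound nucleus.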